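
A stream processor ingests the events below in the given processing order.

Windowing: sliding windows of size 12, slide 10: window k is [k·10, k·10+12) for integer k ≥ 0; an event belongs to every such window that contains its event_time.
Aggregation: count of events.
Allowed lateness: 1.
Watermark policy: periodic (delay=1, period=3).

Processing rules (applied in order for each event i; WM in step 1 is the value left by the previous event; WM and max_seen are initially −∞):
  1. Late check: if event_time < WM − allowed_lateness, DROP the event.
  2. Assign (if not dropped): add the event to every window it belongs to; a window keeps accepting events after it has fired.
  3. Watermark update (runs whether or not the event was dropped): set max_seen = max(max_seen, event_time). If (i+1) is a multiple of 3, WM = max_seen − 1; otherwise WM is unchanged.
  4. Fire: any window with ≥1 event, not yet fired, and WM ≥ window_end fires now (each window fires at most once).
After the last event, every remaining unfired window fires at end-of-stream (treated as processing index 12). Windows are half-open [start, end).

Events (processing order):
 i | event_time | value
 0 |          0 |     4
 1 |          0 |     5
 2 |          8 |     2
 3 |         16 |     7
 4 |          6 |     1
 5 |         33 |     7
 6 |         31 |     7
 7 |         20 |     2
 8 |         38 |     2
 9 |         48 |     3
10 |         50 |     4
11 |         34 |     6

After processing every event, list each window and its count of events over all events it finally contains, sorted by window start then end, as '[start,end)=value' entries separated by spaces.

[0,12)=4 [10,22)=1 [20,32)=1 [30,42)=3 [40,52)=2 [50,62)=1

i=0 t=0 v=4: → [0,12); WM=−∞
i=1 t=0 v=5: → [0,12); WM=−∞
i=2 t=8 v=2: → [0,12); WM=7
i=3 t=16 v=7: → [10,22); WM=7
i=4 t=6 v=1: → [0,12); WM=7
i=5 t=33 v=7: → [30,42); WM=32; [0,12) fires=4 [10,22) fires=1
i=6 t=31 v=7: → [30,42),[20,32); WM=32; [20,32) fires=1
i=7 t=20 v=2: DROP (t<32-1); WM=32
i=8 t=38 v=2: → [30,42); WM=37
i=9 t=48 v=3: → [40,52); WM=37
i=10 t=50 v=4: → [50,62),[40,52); WM=37
i=11 t=34 v=6: DROP (t<37-1); WM=49; [30,42) fires=3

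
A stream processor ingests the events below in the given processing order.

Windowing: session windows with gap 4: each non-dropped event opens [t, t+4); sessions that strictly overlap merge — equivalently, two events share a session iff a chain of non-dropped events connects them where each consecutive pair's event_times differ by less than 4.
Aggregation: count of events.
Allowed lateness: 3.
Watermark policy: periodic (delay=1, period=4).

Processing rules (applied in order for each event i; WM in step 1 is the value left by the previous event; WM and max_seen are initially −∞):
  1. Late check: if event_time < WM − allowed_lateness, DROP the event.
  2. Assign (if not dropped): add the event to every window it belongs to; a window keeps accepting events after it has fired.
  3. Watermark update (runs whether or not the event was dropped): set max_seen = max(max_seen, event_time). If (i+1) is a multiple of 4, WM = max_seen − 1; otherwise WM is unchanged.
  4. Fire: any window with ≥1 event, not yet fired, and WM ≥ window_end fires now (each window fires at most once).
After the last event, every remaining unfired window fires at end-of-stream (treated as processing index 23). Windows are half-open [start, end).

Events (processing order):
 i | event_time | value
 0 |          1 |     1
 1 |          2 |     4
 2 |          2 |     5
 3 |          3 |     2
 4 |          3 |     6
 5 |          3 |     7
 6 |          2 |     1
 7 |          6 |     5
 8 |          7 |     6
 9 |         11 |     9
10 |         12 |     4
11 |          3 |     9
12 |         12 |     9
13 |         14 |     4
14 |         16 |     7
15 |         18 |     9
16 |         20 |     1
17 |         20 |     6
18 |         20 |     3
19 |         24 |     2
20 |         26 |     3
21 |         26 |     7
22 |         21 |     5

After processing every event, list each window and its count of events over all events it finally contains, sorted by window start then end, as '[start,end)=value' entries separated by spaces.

i=0 t=1 v=1: → [1,5); WM=−∞
i=1 t=2 v=4: → [1,6); WM=−∞
i=2 t=2 v=5: → [1,6); WM=−∞
i=3 t=3 v=2: → [1,7); WM=2
i=4 t=3 v=6: → [1,7); WM=2
i=5 t=3 v=7: → [1,7); WM=2
i=6 t=2 v=1: → [1,7); WM=2
i=7 t=6 v=5: → [1,10); WM=5
i=8 t=7 v=6: → [1,11); WM=5
i=9 t=11 v=9: → [11,15); WM=5
i=10 t=12 v=4: → [11,16); WM=5
i=11 t=3 v=9: → [1,11); WM=11
i=12 t=12 v=9: → [11,16); WM=11
i=13 t=14 v=4: → [11,18); WM=11
i=14 t=16 v=7: → [11,20); WM=11
i=15 t=18 v=9: → [11,22); WM=17
i=16 t=20 v=1: → [11,24); WM=17
i=17 t=20 v=6: → [11,24); WM=17
i=18 t=20 v=3: → [11,24); WM=17
i=19 t=24 v=2: → [24,28); WM=23
i=20 t=26 v=3: → [24,30); WM=23
i=21 t=26 v=7: → [24,30); WM=23
i=22 t=21 v=5: → [11,30); WM=23

[1,11)=10 [11,30)=13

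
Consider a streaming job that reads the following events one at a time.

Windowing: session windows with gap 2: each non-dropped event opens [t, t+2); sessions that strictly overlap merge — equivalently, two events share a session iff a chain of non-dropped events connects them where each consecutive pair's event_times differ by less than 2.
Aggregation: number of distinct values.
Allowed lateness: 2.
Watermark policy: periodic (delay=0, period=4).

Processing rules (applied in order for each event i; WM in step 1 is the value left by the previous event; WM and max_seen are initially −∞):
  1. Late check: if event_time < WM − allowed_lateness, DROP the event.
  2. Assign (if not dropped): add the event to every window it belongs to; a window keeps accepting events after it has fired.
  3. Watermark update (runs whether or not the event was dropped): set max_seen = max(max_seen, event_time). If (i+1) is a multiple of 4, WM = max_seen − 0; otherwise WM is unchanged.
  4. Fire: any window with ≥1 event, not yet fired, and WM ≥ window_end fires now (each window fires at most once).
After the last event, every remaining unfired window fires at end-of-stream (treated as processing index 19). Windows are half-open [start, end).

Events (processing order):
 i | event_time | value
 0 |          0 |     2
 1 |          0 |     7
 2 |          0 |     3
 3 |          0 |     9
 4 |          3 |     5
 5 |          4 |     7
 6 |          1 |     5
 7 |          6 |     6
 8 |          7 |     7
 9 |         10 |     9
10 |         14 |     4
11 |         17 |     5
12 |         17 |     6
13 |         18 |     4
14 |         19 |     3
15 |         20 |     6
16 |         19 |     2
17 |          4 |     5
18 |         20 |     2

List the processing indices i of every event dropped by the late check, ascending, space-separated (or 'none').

i=0 t=0 v=2: → [0,2); WM=−∞
i=1 t=0 v=7: → [0,2); WM=−∞
i=2 t=0 v=3: → [0,2); WM=−∞
i=3 t=0 v=9: → [0,2); WM=0
i=4 t=3 v=5: → [3,5); WM=0
i=5 t=4 v=7: → [3,6); WM=0
i=6 t=1 v=5: → [0,3); WM=0
i=7 t=6 v=6: → [6,8); WM=6
i=8 t=7 v=7: → [6,9); WM=6
i=9 t=10 v=9: → [10,12); WM=6
i=10 t=14 v=4: → [14,16); WM=6
i=11 t=17 v=5: → [17,19); WM=17
i=12 t=17 v=6: → [17,19); WM=17
i=13 t=18 v=4: → [17,20); WM=17
i=14 t=19 v=3: → [17,21); WM=17
i=15 t=20 v=6: → [17,22); WM=20
i=16 t=19 v=2: → [17,22); WM=20
i=17 t=4 v=5: DROP (t<20-2); WM=20
i=18 t=20 v=2: → [17,22); WM=20

17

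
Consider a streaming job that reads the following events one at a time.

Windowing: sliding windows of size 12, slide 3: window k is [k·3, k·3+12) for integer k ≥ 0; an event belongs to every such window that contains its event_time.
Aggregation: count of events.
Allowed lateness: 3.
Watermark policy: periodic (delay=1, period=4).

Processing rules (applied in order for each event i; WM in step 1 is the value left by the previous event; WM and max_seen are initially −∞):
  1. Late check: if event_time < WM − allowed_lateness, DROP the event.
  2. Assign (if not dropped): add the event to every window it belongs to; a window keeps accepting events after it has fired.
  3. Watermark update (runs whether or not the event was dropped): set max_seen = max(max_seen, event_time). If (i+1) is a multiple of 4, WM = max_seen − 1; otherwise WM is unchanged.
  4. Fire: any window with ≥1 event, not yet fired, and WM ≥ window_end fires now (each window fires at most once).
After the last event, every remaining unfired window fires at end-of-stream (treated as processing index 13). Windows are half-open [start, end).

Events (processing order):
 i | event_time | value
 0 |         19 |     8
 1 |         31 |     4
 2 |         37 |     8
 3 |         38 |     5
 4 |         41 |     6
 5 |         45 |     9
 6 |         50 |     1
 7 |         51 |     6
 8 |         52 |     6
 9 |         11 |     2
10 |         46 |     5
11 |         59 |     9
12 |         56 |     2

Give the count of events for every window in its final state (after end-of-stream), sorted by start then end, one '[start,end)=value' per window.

[9,21)=1 [12,24)=1 [15,27)=1 [18,30)=1 [21,33)=1 [24,36)=1 [27,39)=3 [30,42)=4 [33,45)=3 [36,48)=4 [39,51)=3 [42,54)=4 [45,57)=5 [48,60)=5 [51,63)=4 [54,66)=2 [57,69)=1

i=0 t=19 v=8: → [18,30),[15,27),[12,24),[9,21); WM=−∞
i=1 t=31 v=4: → [30,42),[27,39),[24,36),[21,33); WM=−∞
i=2 t=37 v=8: → [36,48),[33,45),[30,42),[27,39); WM=−∞
i=3 t=38 v=5: → [36,48),[33,45),[30,42),[27,39); WM=37; [9,21) fires=1 [12,24) fires=1 [15,27) fires=1 [18,30) fires=1 [21,33) fires=1 [24,36) fires=1
i=4 t=41 v=6: → [39,51),[36,48),[33,45),[30,42); WM=37
i=5 t=45 v=9: → [45,57),[42,54),[39,51),[36,48); WM=37
i=6 t=50 v=1: → [48,60),[45,57),[42,54),[39,51); WM=37
i=7 t=51 v=6: → [51,63),[48,60),[45,57),[42,54); WM=50; [27,39) fires=3 [30,42) fires=4 [33,45) fires=3 [36,48) fires=4
i=8 t=52 v=6: → [51,63),[48,60),[45,57),[42,54); WM=50
i=9 t=11 v=2: DROP (t<50-3); WM=50
i=10 t=46 v=5: DROP (t<50-3); WM=50
i=11 t=59 v=9: → [57,69),[54,66),[51,63),[48,60); WM=58; [39,51) fires=3 [42,54) fires=4 [45,57) fires=4
i=12 t=56 v=2: → [54,66),[51,63),[48,60),[45,57); WM=58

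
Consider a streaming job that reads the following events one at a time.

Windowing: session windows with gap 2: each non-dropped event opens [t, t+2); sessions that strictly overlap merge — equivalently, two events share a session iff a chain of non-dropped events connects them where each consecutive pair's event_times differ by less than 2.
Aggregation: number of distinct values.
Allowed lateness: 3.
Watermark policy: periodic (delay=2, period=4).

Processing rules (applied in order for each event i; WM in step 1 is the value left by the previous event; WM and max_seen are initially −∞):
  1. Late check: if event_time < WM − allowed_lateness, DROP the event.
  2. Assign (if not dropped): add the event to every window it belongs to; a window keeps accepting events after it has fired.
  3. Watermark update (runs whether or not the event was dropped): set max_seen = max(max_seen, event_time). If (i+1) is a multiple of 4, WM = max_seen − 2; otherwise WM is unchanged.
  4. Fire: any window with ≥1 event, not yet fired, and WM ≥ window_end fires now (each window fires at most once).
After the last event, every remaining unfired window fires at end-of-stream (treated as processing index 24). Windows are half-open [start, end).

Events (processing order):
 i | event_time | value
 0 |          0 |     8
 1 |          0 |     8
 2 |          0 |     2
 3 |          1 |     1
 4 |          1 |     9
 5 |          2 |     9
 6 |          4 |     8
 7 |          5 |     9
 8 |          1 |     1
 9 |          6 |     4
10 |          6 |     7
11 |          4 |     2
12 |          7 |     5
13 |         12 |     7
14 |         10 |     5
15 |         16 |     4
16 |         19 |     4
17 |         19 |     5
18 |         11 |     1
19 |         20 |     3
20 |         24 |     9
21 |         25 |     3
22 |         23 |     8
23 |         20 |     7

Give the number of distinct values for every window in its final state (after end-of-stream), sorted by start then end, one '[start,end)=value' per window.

i=0 t=0 v=8: → [0,2); WM=−∞
i=1 t=0 v=8: → [0,2); WM=−∞
i=2 t=0 v=2: → [0,2); WM=−∞
i=3 t=1 v=1: → [0,3); WM=-1
i=4 t=1 v=9: → [0,3); WM=-1
i=5 t=2 v=9: → [0,4); WM=-1
i=6 t=4 v=8: → [4,6); WM=-1
i=7 t=5 v=9: → [4,7); WM=3
i=8 t=1 v=1: → [0,4); WM=3
i=9 t=6 v=4: → [4,8); WM=3
i=10 t=6 v=7: → [4,8); WM=3
i=11 t=4 v=2: → [4,8); WM=4
i=12 t=7 v=5: → [4,9); WM=4
i=13 t=12 v=7: → [12,14); WM=4
i=14 t=10 v=5: → [10,12); WM=4
i=15 t=16 v=4: → [16,18); WM=14
i=16 t=19 v=4: → [19,21); WM=14
i=17 t=19 v=5: → [19,21); WM=14
i=18 t=11 v=1: → [10,14); WM=14
i=19 t=20 v=3: → [19,22); WM=18
i=20 t=24 v=9: → [24,26); WM=18
i=21 t=25 v=3: → [24,27); WM=18
i=22 t=23 v=8: → [23,27); WM=18
i=23 t=20 v=7: → [19,22); WM=23

[0,4)=4 [4,9)=6 [10,14)=3 [16,18)=1 [19,22)=4 [23,27)=3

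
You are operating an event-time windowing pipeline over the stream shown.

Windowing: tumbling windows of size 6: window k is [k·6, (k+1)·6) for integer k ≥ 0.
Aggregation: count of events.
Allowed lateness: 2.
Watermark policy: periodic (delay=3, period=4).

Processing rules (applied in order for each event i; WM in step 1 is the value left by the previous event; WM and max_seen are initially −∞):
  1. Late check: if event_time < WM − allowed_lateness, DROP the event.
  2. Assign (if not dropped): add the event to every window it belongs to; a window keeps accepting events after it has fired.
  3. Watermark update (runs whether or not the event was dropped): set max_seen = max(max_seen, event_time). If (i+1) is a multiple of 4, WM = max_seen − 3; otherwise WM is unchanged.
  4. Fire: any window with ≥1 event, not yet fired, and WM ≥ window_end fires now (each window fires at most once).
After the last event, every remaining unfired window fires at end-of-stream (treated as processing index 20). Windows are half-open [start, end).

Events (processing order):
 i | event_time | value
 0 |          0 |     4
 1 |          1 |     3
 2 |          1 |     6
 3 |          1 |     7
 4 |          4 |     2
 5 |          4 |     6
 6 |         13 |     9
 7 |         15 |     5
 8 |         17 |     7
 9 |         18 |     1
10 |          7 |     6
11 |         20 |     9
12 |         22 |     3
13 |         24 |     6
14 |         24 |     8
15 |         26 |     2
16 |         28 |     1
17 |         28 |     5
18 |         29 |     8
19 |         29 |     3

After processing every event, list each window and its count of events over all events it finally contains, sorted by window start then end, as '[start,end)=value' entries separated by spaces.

i=0 t=0 v=4: → [0,6); WM=−∞
i=1 t=1 v=3: → [0,6); WM=−∞
i=2 t=1 v=6: → [0,6); WM=−∞
i=3 t=1 v=7: → [0,6); WM=-2
i=4 t=4 v=2: → [0,6); WM=-2
i=5 t=4 v=6: → [0,6); WM=-2
i=6 t=13 v=9: → [12,18); WM=-2
i=7 t=15 v=5: → [12,18); WM=12; [0,6) fires=6
i=8 t=17 v=7: → [12,18); WM=12
i=9 t=18 v=1: → [18,24); WM=12
i=10 t=7 v=6: DROP (t<12-2); WM=12
i=11 t=20 v=9: → [18,24); WM=17
i=12 t=22 v=3: → [18,24); WM=17
i=13 t=24 v=6: → [24,30); WM=17
i=14 t=24 v=8: → [24,30); WM=17
i=15 t=26 v=2: → [24,30); WM=23; [12,18) fires=3
i=16 t=28 v=1: → [24,30); WM=23
i=17 t=28 v=5: → [24,30); WM=23
i=18 t=29 v=8: → [24,30); WM=23
i=19 t=29 v=3: → [24,30); WM=26; [18,24) fires=3

[0,6)=6 [12,18)=3 [18,24)=3 [24,30)=7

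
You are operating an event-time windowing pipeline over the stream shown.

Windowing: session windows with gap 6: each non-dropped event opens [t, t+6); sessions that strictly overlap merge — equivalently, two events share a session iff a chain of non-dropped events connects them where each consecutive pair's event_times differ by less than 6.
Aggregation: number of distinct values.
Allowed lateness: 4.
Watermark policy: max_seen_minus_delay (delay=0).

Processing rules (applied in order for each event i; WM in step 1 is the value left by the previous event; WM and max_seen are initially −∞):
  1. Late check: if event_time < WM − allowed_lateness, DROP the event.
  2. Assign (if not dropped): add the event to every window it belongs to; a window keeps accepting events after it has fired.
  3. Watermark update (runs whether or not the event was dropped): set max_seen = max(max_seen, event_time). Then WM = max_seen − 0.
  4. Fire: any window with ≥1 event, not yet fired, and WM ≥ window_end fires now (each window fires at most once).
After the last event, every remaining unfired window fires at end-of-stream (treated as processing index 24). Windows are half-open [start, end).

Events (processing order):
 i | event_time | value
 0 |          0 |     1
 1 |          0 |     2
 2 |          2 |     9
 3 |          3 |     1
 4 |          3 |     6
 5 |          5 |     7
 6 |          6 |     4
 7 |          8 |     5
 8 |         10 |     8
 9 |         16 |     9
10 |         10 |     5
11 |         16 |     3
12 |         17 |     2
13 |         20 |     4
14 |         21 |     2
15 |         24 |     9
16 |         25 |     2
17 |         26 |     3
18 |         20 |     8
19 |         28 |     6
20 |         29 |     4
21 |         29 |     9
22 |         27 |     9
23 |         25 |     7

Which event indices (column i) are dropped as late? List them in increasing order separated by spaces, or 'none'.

10 18

i=0 t=0 v=1: → [0,6); WM=0
i=1 t=0 v=2: → [0,6); WM=0
i=2 t=2 v=9: → [0,8); WM=2
i=3 t=3 v=1: → [0,9); WM=3
i=4 t=3 v=6: → [0,9); WM=3
i=5 t=5 v=7: → [0,11); WM=5
i=6 t=6 v=4: → [0,12); WM=6
i=7 t=8 v=5: → [0,14); WM=8
i=8 t=10 v=8: → [0,16); WM=10
i=9 t=16 v=9: → [16,22); WM=16
i=10 t=10 v=5: DROP (t<16-4); WM=16
i=11 t=16 v=3: → [16,22); WM=16
i=12 t=17 v=2: → [16,23); WM=17
i=13 t=20 v=4: → [16,26); WM=20
i=14 t=21 v=2: → [16,27); WM=21
i=15 t=24 v=9: → [16,30); WM=24
i=16 t=25 v=2: → [16,31); WM=25
i=17 t=26 v=3: → [16,32); WM=26
i=18 t=20 v=8: DROP (t<26-4); WM=26
i=19 t=28 v=6: → [16,34); WM=28
i=20 t=29 v=4: → [16,35); WM=29
i=21 t=29 v=9: → [16,35); WM=29
i=22 t=27 v=9: → [16,35); WM=29
i=23 t=25 v=7: → [16,35); WM=29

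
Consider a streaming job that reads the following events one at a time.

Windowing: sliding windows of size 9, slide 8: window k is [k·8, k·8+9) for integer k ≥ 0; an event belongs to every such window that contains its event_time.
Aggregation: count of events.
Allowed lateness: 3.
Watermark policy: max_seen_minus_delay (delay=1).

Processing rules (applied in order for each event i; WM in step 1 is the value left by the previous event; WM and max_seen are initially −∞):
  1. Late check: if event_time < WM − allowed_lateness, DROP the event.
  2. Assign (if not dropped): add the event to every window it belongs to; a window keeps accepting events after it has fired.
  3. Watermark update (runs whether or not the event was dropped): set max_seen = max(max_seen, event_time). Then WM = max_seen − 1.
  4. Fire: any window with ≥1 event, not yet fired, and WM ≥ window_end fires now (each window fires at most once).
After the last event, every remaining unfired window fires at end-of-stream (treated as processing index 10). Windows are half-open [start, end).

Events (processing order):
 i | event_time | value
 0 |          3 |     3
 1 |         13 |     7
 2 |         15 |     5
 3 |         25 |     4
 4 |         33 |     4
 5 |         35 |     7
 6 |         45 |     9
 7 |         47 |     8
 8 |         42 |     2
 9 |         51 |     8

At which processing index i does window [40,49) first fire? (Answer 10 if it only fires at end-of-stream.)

i=0 t=3 v=3: → [0,9); WM=2
i=1 t=13 v=7: → [8,17); WM=12; [0,9) fires=1
i=2 t=15 v=5: → [8,17); WM=14
i=3 t=25 v=4: → [24,33); WM=24; [8,17) fires=2
i=4 t=33 v=4: → [32,41); WM=32
i=5 t=35 v=7: → [32,41); WM=34; [24,33) fires=1
i=6 t=45 v=9: → [40,49); WM=44; [32,41) fires=2
i=7 t=47 v=8: → [40,49); WM=46
i=8 t=42 v=2: DROP (t<46-3); WM=46
i=9 t=51 v=8: → [48,57); WM=50; [40,49) fires=2

9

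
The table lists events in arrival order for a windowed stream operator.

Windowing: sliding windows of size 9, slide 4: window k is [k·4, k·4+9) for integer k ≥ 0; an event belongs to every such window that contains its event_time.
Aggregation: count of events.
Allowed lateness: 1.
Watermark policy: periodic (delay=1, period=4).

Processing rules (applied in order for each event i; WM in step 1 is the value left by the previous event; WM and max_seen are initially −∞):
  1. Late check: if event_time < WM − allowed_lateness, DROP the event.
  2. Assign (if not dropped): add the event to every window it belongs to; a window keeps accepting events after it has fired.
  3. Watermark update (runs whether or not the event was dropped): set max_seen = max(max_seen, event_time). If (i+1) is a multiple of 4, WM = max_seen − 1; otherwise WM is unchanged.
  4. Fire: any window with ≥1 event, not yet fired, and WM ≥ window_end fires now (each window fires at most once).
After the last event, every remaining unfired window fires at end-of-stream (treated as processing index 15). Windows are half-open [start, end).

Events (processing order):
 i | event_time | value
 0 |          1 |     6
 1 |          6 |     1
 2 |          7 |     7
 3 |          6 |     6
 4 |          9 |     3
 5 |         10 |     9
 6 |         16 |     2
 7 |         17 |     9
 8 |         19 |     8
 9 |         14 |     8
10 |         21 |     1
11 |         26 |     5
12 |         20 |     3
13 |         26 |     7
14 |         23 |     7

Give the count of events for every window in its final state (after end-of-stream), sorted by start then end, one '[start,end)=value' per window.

[0,9)=4 [4,13)=5 [8,17)=3 [12,21)=3 [16,25)=4 [20,29)=3 [24,33)=2

i=0 t=1 v=6: → [0,9); WM=−∞
i=1 t=6 v=1: → [4,13),[0,9); WM=−∞
i=2 t=7 v=7: → [4,13),[0,9); WM=−∞
i=3 t=6 v=6: → [4,13),[0,9); WM=6
i=4 t=9 v=3: → [8,17),[4,13); WM=6
i=5 t=10 v=9: → [8,17),[4,13); WM=6
i=6 t=16 v=2: → [16,25),[12,21),[8,17); WM=6
i=7 t=17 v=9: → [16,25),[12,21); WM=16; [0,9) fires=4 [4,13) fires=5
i=8 t=19 v=8: → [16,25),[12,21); WM=16
i=9 t=14 v=8: DROP (t<16-1); WM=16
i=10 t=21 v=1: → [20,29),[16,25); WM=16
i=11 t=26 v=5: → [24,33),[20,29); WM=25; [8,17) fires=3 [12,21) fires=3 [16,25) fires=4
i=12 t=20 v=3: DROP (t<25-1); WM=25
i=13 t=26 v=7: → [24,33),[20,29); WM=25
i=14 t=23 v=7: DROP (t<25-1); WM=25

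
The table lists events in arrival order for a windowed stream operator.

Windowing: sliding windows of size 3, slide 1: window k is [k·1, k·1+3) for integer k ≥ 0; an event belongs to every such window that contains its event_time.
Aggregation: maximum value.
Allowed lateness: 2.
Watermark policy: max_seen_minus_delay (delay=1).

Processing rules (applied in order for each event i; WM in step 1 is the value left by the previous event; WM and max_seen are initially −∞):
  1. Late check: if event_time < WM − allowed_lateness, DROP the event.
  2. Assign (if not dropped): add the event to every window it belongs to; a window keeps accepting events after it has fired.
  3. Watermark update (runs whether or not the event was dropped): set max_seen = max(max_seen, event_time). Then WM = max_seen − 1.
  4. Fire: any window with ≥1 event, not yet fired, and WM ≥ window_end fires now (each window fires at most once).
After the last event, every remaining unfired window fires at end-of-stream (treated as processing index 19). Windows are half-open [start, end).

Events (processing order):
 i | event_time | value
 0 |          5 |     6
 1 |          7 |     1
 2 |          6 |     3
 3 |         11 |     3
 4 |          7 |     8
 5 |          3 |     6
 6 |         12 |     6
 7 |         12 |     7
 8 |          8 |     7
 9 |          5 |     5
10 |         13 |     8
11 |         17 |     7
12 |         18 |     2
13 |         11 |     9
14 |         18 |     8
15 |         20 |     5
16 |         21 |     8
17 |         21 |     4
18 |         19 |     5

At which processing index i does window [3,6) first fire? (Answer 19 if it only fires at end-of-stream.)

1

i=0 t=5 v=6: → [5,8),[4,7),[3,6); WM=4
i=1 t=7 v=1: → [7,10),[6,9),[5,8); WM=6; [3,6) fires=6
i=2 t=6 v=3: → [6,9),[5,8),[4,7); WM=6
i=3 t=11 v=3: → [11,14),[10,13),[9,12); WM=10; [4,7) fires=6 [5,8) fires=6 [6,9) fires=3 [7,10) fires=1
i=4 t=7 v=8: DROP (t<10-2); WM=10
i=5 t=3 v=6: DROP (t<10-2); WM=10
i=6 t=12 v=6: → [12,15),[11,14),[10,13); WM=11
i=7 t=12 v=7: → [12,15),[11,14),[10,13); WM=11
i=8 t=8 v=7: DROP (t<11-2); WM=11
i=9 t=5 v=5: DROP (t<11-2); WM=11
i=10 t=13 v=8: → [13,16),[12,15),[11,14); WM=12; [9,12) fires=3
i=11 t=17 v=7: → [17,20),[16,19),[15,18); WM=16; [10,13) fires=7 [11,14) fires=8 [12,15) fires=8 [13,16) fires=8
i=12 t=18 v=2: → [18,21),[17,20),[16,19); WM=17
i=13 t=11 v=9: DROP (t<17-2); WM=17
i=14 t=18 v=8: → [18,21),[17,20),[16,19); WM=17
i=15 t=20 v=5: → [20,23),[19,22),[18,21); WM=19; [15,18) fires=7 [16,19) fires=8
i=16 t=21 v=8: → [21,24),[20,23),[19,22); WM=20; [17,20) fires=8
i=17 t=21 v=4: → [21,24),[20,23),[19,22); WM=20
i=18 t=19 v=5: → [19,22),[18,21),[17,20); WM=20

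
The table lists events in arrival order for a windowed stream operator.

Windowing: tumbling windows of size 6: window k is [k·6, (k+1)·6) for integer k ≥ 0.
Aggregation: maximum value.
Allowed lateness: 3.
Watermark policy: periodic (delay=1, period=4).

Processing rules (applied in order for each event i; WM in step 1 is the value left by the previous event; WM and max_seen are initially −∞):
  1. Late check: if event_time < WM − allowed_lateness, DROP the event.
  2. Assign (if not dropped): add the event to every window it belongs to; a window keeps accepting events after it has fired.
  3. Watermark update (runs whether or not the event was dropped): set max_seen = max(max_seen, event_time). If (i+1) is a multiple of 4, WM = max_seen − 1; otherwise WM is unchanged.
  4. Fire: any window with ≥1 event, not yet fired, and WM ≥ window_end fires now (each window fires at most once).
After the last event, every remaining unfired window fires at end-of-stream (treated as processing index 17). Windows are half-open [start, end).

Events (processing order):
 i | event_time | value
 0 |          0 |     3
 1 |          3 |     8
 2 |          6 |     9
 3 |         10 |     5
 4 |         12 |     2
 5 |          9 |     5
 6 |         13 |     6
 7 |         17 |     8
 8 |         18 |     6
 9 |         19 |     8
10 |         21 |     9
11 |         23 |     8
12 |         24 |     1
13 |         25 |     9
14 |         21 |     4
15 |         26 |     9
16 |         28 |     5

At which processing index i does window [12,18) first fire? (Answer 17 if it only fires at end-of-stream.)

i=0 t=0 v=3: → [0,6); WM=−∞
i=1 t=3 v=8: → [0,6); WM=−∞
i=2 t=6 v=9: → [6,12); WM=−∞
i=3 t=10 v=5: → [6,12); WM=9; [0,6) fires=8
i=4 t=12 v=2: → [12,18); WM=9
i=5 t=9 v=5: → [6,12); WM=9
i=6 t=13 v=6: → [12,18); WM=9
i=7 t=17 v=8: → [12,18); WM=16; [6,12) fires=9
i=8 t=18 v=6: → [18,24); WM=16
i=9 t=19 v=8: → [18,24); WM=16
i=10 t=21 v=9: → [18,24); WM=16
i=11 t=23 v=8: → [18,24); WM=22; [12,18) fires=8
i=12 t=24 v=1: → [24,30); WM=22
i=13 t=25 v=9: → [24,30); WM=22
i=14 t=21 v=4: → [18,24); WM=22
i=15 t=26 v=9: → [24,30); WM=25; [18,24) fires=9
i=16 t=28 v=5: → [24,30); WM=25

11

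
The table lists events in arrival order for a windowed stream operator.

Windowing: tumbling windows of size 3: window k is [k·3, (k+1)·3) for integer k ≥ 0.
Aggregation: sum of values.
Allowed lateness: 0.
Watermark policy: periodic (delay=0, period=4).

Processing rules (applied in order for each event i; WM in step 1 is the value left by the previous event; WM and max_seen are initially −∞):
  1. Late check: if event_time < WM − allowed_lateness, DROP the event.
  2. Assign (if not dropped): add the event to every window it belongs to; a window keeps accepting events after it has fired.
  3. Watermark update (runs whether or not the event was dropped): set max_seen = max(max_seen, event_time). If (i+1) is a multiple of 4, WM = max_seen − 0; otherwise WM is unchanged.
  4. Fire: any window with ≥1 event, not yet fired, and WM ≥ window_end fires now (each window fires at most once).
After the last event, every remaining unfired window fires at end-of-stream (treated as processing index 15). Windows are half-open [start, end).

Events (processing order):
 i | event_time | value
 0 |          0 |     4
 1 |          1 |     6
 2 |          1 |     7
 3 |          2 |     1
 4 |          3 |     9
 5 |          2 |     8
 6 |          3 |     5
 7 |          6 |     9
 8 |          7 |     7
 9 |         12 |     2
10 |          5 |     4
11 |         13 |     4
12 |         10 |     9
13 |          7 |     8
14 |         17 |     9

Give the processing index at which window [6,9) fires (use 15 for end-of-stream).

11

i=0 t=0 v=4: → [0,3); WM=−∞
i=1 t=1 v=6: → [0,3); WM=−∞
i=2 t=1 v=7: → [0,3); WM=−∞
i=3 t=2 v=1: → [0,3); WM=2
i=4 t=3 v=9: → [3,6); WM=2
i=5 t=2 v=8: → [0,3); WM=2
i=6 t=3 v=5: → [3,6); WM=2
i=7 t=6 v=9: → [6,9); WM=6; [0,3) fires=26 [3,6) fires=14
i=8 t=7 v=7: → [6,9); WM=6
i=9 t=12 v=2: → [12,15); WM=6
i=10 t=5 v=4: DROP (t<6-0); WM=6
i=11 t=13 v=4: → [12,15); WM=13; [6,9) fires=16
i=12 t=10 v=9: DROP (t<13-0); WM=13
i=13 t=7 v=8: DROP (t<13-0); WM=13
i=14 t=17 v=9: → [15,18); WM=13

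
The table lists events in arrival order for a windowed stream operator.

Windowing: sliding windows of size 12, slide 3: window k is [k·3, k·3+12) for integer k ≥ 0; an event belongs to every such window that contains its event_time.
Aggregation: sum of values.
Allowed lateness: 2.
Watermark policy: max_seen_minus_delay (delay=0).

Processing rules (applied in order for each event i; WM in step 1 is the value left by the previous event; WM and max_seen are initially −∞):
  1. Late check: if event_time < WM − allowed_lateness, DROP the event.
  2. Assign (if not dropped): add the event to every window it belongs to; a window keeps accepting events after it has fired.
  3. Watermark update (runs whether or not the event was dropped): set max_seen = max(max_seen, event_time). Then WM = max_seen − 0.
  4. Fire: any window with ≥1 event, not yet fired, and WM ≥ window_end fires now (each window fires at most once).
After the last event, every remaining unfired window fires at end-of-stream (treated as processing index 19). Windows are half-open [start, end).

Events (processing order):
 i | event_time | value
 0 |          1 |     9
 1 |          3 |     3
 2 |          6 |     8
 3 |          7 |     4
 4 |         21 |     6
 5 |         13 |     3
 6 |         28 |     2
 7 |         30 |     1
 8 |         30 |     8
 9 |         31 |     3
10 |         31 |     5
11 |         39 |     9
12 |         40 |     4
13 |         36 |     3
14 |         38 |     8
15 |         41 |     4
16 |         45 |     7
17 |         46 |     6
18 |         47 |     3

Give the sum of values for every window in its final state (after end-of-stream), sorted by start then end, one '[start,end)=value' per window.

i=0 t=1 v=9: → [0,12); WM=1
i=1 t=3 v=3: → [3,15),[0,12); WM=3
i=2 t=6 v=8: → [6,18),[3,15),[0,12); WM=6
i=3 t=7 v=4: → [6,18),[3,15),[0,12); WM=7
i=4 t=21 v=6: → [21,33),[18,30),[15,27),[12,24); WM=21; [0,12) fires=24 [3,15) fires=15 [6,18) fires=12
i=5 t=13 v=3: DROP (t<21-2); WM=21
i=6 t=28 v=2: → [27,39),[24,36),[21,33),[18,30); WM=28; [12,24) fires=6 [15,27) fires=6
i=7 t=30 v=1: → [30,42),[27,39),[24,36),[21,33); WM=30; [18,30) fires=8
i=8 t=30 v=8: → [30,42),[27,39),[24,36),[21,33); WM=30
i=9 t=31 v=3: → [30,42),[27,39),[24,36),[21,33); WM=31
i=10 t=31 v=5: → [30,42),[27,39),[24,36),[21,33); WM=31
i=11 t=39 v=9: → [39,51),[36,48),[33,45),[30,42); WM=39; [21,33) fires=25 [24,36) fires=19 [27,39) fires=19
i=12 t=40 v=4: → [39,51),[36,48),[33,45),[30,42); WM=40
i=13 t=36 v=3: DROP (t<40-2); WM=40
i=14 t=38 v=8: → [36,48),[33,45),[30,42),[27,39); WM=40
i=15 t=41 v=4: → [39,51),[36,48),[33,45),[30,42); WM=41
i=16 t=45 v=7: → [45,57),[42,54),[39,51),[36,48); WM=45; [30,42) fires=42 [33,45) fires=25
i=17 t=46 v=6: → [45,57),[42,54),[39,51),[36,48); WM=46
i=18 t=47 v=3: → [45,57),[42,54),[39,51),[36,48); WM=47

[0,12)=24 [3,15)=15 [6,18)=12 [12,24)=6 [15,27)=6 [18,30)=8 [21,33)=25 [24,36)=19 [27,39)=27 [30,42)=42 [33,45)=25 [36,48)=41 [39,51)=33 [42,54)=16 [45,57)=16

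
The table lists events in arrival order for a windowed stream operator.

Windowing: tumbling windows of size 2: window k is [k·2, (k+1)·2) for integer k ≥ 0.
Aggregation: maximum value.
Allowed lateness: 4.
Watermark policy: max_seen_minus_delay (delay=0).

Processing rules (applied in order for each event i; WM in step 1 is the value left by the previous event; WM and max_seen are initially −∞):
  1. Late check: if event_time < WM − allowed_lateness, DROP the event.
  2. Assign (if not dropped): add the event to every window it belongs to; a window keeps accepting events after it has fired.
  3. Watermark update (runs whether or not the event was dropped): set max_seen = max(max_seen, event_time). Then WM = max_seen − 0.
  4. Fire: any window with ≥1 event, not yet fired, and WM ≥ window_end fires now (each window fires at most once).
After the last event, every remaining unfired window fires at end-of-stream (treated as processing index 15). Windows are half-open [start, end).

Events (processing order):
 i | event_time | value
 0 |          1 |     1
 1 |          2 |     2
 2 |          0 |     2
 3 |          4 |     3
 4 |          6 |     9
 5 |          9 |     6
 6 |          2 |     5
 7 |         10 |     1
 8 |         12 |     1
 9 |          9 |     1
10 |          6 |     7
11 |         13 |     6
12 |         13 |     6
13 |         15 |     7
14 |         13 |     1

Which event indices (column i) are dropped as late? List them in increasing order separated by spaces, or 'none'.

i=0 t=1 v=1: → [0,2); WM=1
i=1 t=2 v=2: → [2,4); WM=2; [0,2) fires=1
i=2 t=0 v=2: → [0,2); WM=2
i=3 t=4 v=3: → [4,6); WM=4; [2,4) fires=2
i=4 t=6 v=9: → [6,8); WM=6; [4,6) fires=3
i=5 t=9 v=6: → [8,10); WM=9; [6,8) fires=9
i=6 t=2 v=5: DROP (t<9-4); WM=9
i=7 t=10 v=1: → [10,12); WM=10; [8,10) fires=6
i=8 t=12 v=1: → [12,14); WM=12; [10,12) fires=1
i=9 t=9 v=1: → [8,10); WM=12
i=10 t=6 v=7: DROP (t<12-4); WM=12
i=11 t=13 v=6: → [12,14); WM=13
i=12 t=13 v=6: → [12,14); WM=13
i=13 t=15 v=7: → [14,16); WM=15; [12,14) fires=6
i=14 t=13 v=1: → [12,14); WM=15

6 10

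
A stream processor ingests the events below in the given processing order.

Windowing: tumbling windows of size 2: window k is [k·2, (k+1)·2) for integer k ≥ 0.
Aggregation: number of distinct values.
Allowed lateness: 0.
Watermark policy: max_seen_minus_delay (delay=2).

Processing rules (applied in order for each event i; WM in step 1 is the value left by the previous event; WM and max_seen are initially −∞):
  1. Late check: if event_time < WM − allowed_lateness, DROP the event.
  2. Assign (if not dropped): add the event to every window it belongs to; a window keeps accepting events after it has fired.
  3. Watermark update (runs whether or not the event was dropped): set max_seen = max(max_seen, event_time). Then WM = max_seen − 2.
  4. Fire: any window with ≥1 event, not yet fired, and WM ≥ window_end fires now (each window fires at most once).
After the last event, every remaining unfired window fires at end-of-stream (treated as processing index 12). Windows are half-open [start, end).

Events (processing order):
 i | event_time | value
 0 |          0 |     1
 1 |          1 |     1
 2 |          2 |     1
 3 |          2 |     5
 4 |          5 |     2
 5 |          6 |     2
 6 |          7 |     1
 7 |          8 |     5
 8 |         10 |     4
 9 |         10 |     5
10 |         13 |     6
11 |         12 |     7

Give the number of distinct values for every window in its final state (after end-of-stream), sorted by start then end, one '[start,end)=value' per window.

i=0 t=0 v=1: → [0,2); WM=-2
i=1 t=1 v=1: → [0,2); WM=-1
i=2 t=2 v=1: → [2,4); WM=0
i=3 t=2 v=5: → [2,4); WM=0
i=4 t=5 v=2: → [4,6); WM=3; [0,2) fires=1
i=5 t=6 v=2: → [6,8); WM=4; [2,4) fires=2
i=6 t=7 v=1: → [6,8); WM=5
i=7 t=8 v=5: → [8,10); WM=6; [4,6) fires=1
i=8 t=10 v=4: → [10,12); WM=8; [6,8) fires=2
i=9 t=10 v=5: → [10,12); WM=8
i=10 t=13 v=6: → [12,14); WM=11; [8,10) fires=1
i=11 t=12 v=7: → [12,14); WM=11

[0,2)=1 [2,4)=2 [4,6)=1 [6,8)=2 [8,10)=1 [10,12)=2 [12,14)=2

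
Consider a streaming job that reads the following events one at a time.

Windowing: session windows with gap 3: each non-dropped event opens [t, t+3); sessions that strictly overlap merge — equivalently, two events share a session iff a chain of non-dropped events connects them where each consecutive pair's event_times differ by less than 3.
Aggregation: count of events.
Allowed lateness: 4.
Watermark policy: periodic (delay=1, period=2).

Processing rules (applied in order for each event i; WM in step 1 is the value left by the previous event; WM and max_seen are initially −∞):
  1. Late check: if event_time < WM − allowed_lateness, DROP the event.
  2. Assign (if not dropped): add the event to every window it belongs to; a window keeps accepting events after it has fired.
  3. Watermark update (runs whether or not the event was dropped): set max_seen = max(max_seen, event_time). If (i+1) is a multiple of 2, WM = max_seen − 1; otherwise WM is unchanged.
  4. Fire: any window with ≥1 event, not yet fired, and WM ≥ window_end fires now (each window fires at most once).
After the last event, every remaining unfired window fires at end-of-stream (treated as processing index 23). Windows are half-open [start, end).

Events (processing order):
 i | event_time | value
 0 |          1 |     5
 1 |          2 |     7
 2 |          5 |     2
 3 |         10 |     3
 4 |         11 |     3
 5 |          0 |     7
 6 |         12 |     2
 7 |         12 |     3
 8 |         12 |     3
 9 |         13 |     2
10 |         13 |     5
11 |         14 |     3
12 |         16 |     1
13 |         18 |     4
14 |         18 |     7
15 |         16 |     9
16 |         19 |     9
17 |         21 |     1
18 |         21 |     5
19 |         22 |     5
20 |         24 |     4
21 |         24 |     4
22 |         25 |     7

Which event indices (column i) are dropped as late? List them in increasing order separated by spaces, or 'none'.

5

i=0 t=1 v=5: → [1,4); WM=−∞
i=1 t=2 v=7: → [1,5); WM=1
i=2 t=5 v=2: → [5,8); WM=1
i=3 t=10 v=3: → [10,13); WM=9
i=4 t=11 v=3: → [10,14); WM=9
i=5 t=0 v=7: DROP (t<9-4); WM=10
i=6 t=12 v=2: → [10,15); WM=10
i=7 t=12 v=3: → [10,15); WM=11
i=8 t=12 v=3: → [10,15); WM=11
i=9 t=13 v=2: → [10,16); WM=12
i=10 t=13 v=5: → [10,16); WM=12
i=11 t=14 v=3: → [10,17); WM=13
i=12 t=16 v=1: → [10,19); WM=13
i=13 t=18 v=4: → [10,21); WM=17
i=14 t=18 v=7: → [10,21); WM=17
i=15 t=16 v=9: → [10,21); WM=17
i=16 t=19 v=9: → [10,22); WM=17
i=17 t=21 v=1: → [10,24); WM=20
i=18 t=21 v=5: → [10,24); WM=20
i=19 t=22 v=5: → [10,25); WM=21
i=20 t=24 v=4: → [10,27); WM=21
i=21 t=24 v=4: → [10,27); WM=23
i=22 t=25 v=7: → [10,28); WM=23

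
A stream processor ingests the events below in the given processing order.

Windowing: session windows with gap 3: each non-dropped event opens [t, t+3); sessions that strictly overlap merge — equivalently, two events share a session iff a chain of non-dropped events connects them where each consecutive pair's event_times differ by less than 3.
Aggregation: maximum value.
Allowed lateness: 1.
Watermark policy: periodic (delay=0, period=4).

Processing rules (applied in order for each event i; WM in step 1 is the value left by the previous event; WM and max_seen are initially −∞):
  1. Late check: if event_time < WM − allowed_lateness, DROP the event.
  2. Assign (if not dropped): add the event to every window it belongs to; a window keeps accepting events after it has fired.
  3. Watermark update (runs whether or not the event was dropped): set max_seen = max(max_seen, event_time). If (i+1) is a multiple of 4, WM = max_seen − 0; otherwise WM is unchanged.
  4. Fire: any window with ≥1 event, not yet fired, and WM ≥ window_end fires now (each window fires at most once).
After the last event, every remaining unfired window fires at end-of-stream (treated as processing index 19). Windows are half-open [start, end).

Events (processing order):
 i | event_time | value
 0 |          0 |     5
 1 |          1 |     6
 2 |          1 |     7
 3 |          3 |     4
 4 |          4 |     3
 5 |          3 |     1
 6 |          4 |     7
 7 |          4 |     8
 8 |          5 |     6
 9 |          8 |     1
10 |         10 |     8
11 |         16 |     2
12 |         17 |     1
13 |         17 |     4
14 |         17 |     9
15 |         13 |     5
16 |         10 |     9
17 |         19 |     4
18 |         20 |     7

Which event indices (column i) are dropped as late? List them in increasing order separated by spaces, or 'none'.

15 16

i=0 t=0 v=5: → [0,3); WM=−∞
i=1 t=1 v=6: → [0,4); WM=−∞
i=2 t=1 v=7: → [0,4); WM=−∞
i=3 t=3 v=4: → [0,6); WM=3
i=4 t=4 v=3: → [0,7); WM=3
i=5 t=3 v=1: → [0,7); WM=3
i=6 t=4 v=7: → [0,7); WM=3
i=7 t=4 v=8: → [0,7); WM=4
i=8 t=5 v=6: → [0,8); WM=4
i=9 t=8 v=1: → [8,11); WM=4
i=10 t=10 v=8: → [8,13); WM=4
i=11 t=16 v=2: → [16,19); WM=16
i=12 t=17 v=1: → [16,20); WM=16
i=13 t=17 v=4: → [16,20); WM=16
i=14 t=17 v=9: → [16,20); WM=16
i=15 t=13 v=5: DROP (t<16-1); WM=17
i=16 t=10 v=9: DROP (t<17-1); WM=17
i=17 t=19 v=4: → [16,22); WM=17
i=18 t=20 v=7: → [16,23); WM=17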